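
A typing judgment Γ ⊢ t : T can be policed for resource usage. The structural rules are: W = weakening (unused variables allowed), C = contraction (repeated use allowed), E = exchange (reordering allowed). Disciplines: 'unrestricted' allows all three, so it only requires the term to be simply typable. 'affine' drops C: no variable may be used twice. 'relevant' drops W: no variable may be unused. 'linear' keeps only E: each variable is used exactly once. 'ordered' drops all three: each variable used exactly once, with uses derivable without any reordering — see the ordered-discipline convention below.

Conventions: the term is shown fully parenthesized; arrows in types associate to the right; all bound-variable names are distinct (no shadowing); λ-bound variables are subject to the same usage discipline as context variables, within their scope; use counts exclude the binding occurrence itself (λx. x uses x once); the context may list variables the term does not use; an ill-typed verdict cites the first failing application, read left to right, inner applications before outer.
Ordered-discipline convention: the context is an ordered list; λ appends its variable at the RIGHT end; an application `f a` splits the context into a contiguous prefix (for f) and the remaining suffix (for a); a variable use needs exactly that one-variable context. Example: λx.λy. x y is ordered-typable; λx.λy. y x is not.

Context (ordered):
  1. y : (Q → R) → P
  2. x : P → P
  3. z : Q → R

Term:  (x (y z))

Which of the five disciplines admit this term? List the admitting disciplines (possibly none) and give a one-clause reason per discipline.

admitted in: linear, affine, relevant, unrestricted
use counts: y=1, x=1, z=1
order of uses: x, y, z
typing: well-typed — term : P
ordered ✗ (no contiguous prefix/suffix split fits x, y, z)
linear ✓ (single use per variable (y, x, z))
affine ✓ (at most one use each (y, x, z))
relevant ✓ (y, x, z: all used, weakening unneeded)
unrestricted ✓ (well-typed at P; no restrictions here)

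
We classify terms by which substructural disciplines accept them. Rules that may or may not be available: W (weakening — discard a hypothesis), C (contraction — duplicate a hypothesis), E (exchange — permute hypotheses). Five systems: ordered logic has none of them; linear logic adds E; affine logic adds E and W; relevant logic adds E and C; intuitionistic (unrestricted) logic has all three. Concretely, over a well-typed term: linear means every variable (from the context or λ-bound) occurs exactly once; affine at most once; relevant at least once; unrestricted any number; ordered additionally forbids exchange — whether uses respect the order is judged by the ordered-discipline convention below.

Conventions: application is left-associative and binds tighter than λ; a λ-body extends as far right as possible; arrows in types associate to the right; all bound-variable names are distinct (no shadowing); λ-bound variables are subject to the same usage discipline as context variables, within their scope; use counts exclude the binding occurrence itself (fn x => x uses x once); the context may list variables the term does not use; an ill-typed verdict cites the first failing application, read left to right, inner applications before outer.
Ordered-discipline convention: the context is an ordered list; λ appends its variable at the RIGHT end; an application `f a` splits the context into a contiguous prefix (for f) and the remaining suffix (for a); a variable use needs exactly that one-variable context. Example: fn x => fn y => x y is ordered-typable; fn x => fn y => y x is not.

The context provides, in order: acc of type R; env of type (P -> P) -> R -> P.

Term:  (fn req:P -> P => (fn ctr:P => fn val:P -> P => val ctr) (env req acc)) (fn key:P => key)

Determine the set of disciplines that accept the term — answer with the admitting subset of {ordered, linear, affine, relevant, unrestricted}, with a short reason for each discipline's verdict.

admitted by: linear, affine, relevant, unrestricted
use counts: acc=1; env=1; req (λ-bound)=1; ctr (λ-bound)=1; val (λ-bound)=1; key (λ-bound)=1
left-to-right use order: val, ctr, env, req, acc, key
typing: well-typed — term : (P -> P) -> P
ordered ✗ (needs exchange: uses follow val, ctr, env, req, acc, key)
linear ✓ (single use per variable (acc, env, req, ctr, val, key))
affine ✓ (acc, env, req, ctr, val, key: no repeats, contraction unneeded)
relevant ✓ (acc, env, req, ctr, val, key: all used, weakening unneeded)
unrestricted ✓ (type-checks ((P -> P) -> P) and nothing is barred)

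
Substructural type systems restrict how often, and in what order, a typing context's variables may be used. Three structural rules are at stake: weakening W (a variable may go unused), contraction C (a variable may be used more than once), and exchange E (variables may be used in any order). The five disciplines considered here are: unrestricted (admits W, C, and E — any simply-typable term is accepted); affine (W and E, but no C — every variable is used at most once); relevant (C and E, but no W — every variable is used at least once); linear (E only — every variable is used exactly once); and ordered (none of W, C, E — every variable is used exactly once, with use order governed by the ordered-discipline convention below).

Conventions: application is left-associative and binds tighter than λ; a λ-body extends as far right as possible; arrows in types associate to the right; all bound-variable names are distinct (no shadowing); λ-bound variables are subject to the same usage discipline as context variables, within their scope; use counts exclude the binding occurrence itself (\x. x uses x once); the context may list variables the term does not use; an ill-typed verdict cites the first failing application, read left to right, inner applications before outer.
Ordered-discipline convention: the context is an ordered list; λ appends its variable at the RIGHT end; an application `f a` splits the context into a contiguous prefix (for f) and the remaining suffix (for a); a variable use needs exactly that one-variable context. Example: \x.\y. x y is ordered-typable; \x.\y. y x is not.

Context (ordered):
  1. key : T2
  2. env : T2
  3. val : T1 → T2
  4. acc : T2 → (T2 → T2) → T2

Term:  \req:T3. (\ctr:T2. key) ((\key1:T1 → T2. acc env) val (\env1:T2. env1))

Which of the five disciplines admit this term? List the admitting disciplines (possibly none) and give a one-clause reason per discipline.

admitting disciplines: affine, unrestricted
variable uses: key ×1; env ×1; val ×1; acc ×1; req (λ-bound) ×0; ctr (λ-bound) ×0; key1 (λ-bound) ×0; env1 (λ-bound) ×1
left-to-right use order: key, acc, env, val, env1
typing: ✓ — T3 → T2
ordered ✗ (unused: req, ctr, key1 — weakening required)
linear ✗ (unused: req, ctr, key1 — weakening required)
affine ✓ (none of key, env, val, acc, req, ctr, key1, env1 used more than once)
relevant ✗ (unused: req, ctr, key1 — weakening required)
unrestricted ✓ (simply typable at T3 → T2; W, C, E all held)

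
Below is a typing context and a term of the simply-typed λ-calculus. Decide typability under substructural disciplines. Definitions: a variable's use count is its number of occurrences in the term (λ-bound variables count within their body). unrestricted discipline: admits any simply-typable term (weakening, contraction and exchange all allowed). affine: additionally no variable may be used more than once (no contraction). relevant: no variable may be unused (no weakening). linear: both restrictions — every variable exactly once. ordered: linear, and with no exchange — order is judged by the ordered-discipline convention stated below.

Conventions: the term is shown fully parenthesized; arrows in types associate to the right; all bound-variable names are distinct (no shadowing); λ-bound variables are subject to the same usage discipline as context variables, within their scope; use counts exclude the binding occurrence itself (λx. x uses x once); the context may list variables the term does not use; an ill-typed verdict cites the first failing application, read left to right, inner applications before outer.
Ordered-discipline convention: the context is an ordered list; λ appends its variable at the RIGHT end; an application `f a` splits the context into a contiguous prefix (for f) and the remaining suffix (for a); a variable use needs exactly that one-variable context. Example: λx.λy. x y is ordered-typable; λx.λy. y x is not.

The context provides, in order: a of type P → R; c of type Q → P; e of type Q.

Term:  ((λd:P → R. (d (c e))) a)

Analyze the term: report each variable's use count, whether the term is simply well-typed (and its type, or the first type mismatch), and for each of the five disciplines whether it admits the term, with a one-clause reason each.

use counts: a=1; c=1; e=1; d [bound]=1
order of uses: d, c, e, a
typing: ✓ — R
ordered: ✗, no ordered split (uses run d, c, e, a)
linear: ✓, single use per variable (a, c, e, d)
affine: ✓, no duplicate uses among a, c, e, d
relevant: ✓, none of a, c, e, d goes unused
unrestricted: ✓, type-checks (R) and nothing is barred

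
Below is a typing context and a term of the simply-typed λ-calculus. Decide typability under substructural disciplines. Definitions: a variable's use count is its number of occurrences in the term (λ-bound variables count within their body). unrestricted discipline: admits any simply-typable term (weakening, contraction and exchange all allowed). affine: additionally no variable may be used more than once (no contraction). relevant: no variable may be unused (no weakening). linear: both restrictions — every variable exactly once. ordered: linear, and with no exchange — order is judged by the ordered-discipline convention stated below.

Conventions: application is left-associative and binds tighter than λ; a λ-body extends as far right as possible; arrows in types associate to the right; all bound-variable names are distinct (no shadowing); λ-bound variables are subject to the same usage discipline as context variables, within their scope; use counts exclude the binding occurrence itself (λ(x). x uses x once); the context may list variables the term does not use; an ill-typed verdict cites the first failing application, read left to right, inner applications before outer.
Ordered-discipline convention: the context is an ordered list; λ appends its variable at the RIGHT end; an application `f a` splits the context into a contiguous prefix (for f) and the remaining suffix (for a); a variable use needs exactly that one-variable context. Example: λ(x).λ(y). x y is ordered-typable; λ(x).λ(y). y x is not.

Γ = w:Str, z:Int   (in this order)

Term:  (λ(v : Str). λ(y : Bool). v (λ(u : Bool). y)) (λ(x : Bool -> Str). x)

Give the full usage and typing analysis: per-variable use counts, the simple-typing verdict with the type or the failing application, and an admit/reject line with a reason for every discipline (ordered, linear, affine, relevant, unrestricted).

use counts: w: 0×; z: 0×; v (bound): 1×; y (bound): 1×; u (bound): 0×; x (bound): 1×
uses in reading order: v, y, x
typing: ill-typed: non-arrow in function slot: Str
ordered ✗ (not simply typable)
linear ✗ (fails simple typing)
affine ✗ (a type mismatch blocks all five)
relevant ✗ (the type mismatch rejects it)
unrestricted ✗ (not simply typable)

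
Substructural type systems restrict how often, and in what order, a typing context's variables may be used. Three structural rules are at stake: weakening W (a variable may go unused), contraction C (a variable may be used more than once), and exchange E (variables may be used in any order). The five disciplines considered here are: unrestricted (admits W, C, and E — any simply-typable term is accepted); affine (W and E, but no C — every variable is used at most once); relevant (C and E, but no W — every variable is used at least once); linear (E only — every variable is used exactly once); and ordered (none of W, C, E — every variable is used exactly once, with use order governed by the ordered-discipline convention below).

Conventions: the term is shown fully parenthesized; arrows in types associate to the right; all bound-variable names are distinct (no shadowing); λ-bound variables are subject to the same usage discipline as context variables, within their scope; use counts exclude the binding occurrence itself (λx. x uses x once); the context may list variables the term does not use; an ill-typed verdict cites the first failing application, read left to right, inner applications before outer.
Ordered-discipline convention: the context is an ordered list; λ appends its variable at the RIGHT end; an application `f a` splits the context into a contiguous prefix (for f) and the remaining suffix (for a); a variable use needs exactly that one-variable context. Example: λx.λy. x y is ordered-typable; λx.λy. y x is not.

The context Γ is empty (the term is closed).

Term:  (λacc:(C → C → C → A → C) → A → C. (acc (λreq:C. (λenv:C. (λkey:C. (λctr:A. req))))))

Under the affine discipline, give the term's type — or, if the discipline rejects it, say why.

term : ((C → C → C → A → C) → A → C) → A → C
usage: acc (bound): 1; req (bound): 1; env (bound): 0; key (bound): 0; ctr (bound): 0
order of uses: acc, req
typing: well-typed at ((C → C → C → A → C) → A → C) → A → C
summary: ordered ✗, linear ✗, affine ✓, relevant ✗, unrestricted ✓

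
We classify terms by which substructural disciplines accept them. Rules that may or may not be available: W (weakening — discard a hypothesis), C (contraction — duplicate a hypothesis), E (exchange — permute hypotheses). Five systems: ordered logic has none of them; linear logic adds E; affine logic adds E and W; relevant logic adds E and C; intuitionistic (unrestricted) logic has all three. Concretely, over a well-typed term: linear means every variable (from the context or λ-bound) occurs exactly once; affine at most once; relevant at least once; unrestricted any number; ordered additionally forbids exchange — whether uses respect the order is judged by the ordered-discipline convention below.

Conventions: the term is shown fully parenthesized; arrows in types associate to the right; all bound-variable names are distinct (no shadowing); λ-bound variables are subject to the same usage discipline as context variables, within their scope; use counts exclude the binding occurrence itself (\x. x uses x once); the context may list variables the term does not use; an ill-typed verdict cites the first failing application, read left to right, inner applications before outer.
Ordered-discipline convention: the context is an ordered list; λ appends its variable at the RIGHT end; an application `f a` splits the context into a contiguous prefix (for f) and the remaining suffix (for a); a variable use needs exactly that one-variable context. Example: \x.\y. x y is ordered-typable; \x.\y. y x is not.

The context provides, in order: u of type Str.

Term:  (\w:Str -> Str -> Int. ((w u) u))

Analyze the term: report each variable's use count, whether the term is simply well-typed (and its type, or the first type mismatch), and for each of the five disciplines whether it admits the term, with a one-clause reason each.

counts: u: 2; w (λ-bound): 1
use order (left to right): w, u, u
typing: well-typed at (Str -> Str -> Int) -> Int
ordered: ✗, u ×2 used more than once (contraction)
linear: ✗, u ×2 used more than once (contraction)
affine: ✗, u ×2 used more than once (contraction)
relevant: ✓, none of u, w goes unused
unrestricted: ✓, well-typed at (Str -> Str -> Int) -> Int; no restrictions here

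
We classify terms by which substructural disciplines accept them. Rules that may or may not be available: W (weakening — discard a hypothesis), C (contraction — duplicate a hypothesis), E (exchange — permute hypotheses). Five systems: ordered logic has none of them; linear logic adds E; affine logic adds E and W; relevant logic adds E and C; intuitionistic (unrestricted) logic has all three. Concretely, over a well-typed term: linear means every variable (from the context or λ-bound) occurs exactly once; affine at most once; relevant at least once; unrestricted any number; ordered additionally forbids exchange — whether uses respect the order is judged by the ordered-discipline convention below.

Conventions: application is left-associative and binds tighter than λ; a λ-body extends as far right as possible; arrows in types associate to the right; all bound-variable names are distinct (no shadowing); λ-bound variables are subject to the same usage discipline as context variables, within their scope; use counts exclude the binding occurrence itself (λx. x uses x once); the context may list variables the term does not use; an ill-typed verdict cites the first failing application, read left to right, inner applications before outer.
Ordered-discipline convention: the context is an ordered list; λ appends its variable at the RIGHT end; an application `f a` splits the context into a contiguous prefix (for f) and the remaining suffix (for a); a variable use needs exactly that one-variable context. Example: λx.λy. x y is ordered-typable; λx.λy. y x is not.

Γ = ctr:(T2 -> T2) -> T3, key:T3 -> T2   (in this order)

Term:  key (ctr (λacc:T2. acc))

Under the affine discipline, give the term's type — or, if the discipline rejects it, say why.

term : T2
usage: ctr=1; key=1; acc (bound)=1
left-to-right use order: key, ctr, acc
typing: well-typed — term : T2
across the five disciplines: ordered ✗; linear ✓; affine ✓; relevant ✓; unrestricted ✓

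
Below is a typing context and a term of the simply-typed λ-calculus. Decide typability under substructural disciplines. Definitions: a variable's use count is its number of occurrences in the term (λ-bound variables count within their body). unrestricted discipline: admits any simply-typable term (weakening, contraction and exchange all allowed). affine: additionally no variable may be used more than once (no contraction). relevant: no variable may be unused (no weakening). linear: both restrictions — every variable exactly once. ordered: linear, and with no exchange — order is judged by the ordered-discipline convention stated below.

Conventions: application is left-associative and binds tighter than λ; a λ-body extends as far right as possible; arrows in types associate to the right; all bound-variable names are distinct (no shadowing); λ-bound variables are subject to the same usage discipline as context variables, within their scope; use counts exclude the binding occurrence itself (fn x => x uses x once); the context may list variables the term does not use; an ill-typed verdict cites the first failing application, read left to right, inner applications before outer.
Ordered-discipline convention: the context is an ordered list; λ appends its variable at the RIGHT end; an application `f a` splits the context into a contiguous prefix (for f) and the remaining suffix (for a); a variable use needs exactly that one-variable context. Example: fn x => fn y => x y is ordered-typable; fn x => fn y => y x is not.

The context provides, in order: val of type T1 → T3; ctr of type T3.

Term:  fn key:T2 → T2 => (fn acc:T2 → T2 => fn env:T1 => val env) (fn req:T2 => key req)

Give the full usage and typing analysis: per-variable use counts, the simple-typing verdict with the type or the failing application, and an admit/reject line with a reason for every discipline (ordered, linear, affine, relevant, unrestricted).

usage: val=1; ctr=0; key (λ-bound)=1; acc (λ-bound)=0; env (λ-bound)=1; req (λ-bound)=1
use order (left to right): val, env, key, req
typing: well-typed at (T2 → T2) → T1 → T3
ordered: ✗ — ctr, acc left unused
linear: ✗ — ctr, acc left unused
affine: ✓ — at most one use each (val, ctr, key, acc, env, req)
relevant: ✗ — ctr, acc left unused
unrestricted: ✓ — type-checks ((T2 → T2) → T1 → T3) and nothing is barred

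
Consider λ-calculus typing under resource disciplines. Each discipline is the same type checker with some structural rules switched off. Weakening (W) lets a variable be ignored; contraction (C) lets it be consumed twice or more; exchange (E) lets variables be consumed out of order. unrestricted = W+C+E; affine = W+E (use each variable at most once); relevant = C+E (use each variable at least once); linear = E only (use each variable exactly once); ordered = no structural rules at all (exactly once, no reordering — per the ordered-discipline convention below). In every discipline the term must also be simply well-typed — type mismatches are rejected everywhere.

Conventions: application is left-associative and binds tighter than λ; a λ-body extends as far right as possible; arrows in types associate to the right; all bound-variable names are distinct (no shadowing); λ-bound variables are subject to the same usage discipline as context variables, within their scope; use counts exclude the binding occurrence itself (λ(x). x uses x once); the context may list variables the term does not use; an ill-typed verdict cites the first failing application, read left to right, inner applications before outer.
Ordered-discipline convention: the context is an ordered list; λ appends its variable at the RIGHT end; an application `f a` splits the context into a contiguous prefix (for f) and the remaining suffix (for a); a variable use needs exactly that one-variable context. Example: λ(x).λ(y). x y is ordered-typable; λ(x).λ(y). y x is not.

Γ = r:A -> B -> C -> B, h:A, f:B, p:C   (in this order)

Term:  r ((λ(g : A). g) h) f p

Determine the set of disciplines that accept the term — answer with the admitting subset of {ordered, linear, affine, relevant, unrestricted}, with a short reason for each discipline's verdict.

accepted by: ordered, linear, affine, relevant, unrestricted
variable uses: r: 1×; h: 1×; f: 1×; p: 1×; g (bound): 1×
left-to-right use order: r, g, h, f, p
typing: well-typed at B
ordered: ✓, r, h, f, p, g: once each, no exchange needed
linear: ✓, single use per variable (r, h, f, p, g)
affine: ✓, at most one use each (r, h, f, p, g)
relevant: ✓, at least one use each (r, h, f, p, g)
unrestricted: ✓, simply typable at B; W, C, E all held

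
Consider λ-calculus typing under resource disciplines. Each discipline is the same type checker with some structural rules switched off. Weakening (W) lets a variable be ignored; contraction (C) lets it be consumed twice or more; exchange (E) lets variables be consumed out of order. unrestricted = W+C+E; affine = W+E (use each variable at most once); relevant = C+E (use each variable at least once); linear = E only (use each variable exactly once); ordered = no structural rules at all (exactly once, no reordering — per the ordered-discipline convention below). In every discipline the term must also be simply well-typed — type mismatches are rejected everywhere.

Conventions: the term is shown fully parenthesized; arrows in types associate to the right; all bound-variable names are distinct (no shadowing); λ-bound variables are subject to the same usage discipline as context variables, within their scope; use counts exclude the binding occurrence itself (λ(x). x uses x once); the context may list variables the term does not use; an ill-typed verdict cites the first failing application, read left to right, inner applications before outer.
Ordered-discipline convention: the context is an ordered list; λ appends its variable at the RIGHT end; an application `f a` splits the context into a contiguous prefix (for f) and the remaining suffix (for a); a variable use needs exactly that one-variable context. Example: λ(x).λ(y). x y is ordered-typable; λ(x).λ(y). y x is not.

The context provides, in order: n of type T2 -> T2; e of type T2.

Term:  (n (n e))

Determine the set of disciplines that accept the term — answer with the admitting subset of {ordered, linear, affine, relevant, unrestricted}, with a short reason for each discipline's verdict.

accepted by: relevant, unrestricted
counts: n: 2×; e: 1×
uses in reading order: n, n, e
typing: the term checks, with type T2
ordered: ✗, repeated use of n ×2
linear: ✗, repeated use of n ×2
affine: ✗, repeated use of n ×2
relevant: ✓, none of n, e goes unused
unrestricted: ✓, type-checks (T2) and nothing is barred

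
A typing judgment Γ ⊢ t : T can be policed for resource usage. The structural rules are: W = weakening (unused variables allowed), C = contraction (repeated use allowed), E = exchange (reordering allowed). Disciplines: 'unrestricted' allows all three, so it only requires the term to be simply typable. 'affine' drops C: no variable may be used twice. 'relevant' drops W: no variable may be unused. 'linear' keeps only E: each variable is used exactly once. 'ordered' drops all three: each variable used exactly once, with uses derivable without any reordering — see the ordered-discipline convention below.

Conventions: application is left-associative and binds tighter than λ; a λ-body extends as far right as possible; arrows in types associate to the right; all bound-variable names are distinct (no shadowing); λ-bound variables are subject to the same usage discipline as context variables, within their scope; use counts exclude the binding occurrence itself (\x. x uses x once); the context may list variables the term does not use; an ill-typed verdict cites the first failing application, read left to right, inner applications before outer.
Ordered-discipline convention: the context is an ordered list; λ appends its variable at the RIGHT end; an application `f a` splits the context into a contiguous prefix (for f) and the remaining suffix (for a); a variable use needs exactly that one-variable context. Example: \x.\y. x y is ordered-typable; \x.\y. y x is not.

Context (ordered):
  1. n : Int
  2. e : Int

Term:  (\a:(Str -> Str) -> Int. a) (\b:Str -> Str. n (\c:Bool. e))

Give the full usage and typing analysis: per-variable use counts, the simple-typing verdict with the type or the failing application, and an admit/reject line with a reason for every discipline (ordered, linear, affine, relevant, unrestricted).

counts: n: 1; e: 1; a (bound): 1; b (bound): 0; c (bound): 0
use order (left to right): a, n, e
typing: ill-typed: applying a non-function (Int)
ordered: ✗ — not simply typable
linear: ✗ — fails simple typing
affine: ✗ — a type mismatch blocks all five
relevant: ✗ — the type mismatch rejects it
unrestricted: ✗ — not simply typable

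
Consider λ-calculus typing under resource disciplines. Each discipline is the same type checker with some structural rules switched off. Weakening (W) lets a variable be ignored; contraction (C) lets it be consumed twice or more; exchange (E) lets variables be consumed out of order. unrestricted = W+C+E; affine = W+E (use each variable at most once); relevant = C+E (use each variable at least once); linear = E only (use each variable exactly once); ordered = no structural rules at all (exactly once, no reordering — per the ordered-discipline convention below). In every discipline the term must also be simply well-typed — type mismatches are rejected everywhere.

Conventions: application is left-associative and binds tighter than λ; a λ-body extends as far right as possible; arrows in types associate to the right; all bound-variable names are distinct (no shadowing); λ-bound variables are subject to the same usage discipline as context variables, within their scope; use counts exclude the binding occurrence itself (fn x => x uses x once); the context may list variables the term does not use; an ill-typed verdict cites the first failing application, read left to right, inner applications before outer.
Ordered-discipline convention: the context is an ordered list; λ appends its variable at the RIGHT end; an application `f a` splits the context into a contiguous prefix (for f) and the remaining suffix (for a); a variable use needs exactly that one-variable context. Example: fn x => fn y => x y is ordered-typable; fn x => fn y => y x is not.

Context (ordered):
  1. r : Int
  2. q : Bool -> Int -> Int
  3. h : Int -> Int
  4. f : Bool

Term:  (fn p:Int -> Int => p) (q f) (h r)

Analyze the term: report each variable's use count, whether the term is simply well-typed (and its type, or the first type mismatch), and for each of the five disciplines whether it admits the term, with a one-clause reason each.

use counts: r: 1×; q: 1×; h: 1×; f: 1×; p [bound]: 1×
use order (left to right): p, q, f, h, r
typing: well-typed at Int
ordered: ✗ — no ordered split (uses run p, q, f, h, r)
linear: ✓ — r, q, h, f, p: one use apiece
affine: ✓ — r, q, h, f, p: no repeats, contraction unneeded
relevant: ✓ — none of r, q, h, f, p goes unused
unrestricted: ✓ — simply typable at Int; W, C, E all held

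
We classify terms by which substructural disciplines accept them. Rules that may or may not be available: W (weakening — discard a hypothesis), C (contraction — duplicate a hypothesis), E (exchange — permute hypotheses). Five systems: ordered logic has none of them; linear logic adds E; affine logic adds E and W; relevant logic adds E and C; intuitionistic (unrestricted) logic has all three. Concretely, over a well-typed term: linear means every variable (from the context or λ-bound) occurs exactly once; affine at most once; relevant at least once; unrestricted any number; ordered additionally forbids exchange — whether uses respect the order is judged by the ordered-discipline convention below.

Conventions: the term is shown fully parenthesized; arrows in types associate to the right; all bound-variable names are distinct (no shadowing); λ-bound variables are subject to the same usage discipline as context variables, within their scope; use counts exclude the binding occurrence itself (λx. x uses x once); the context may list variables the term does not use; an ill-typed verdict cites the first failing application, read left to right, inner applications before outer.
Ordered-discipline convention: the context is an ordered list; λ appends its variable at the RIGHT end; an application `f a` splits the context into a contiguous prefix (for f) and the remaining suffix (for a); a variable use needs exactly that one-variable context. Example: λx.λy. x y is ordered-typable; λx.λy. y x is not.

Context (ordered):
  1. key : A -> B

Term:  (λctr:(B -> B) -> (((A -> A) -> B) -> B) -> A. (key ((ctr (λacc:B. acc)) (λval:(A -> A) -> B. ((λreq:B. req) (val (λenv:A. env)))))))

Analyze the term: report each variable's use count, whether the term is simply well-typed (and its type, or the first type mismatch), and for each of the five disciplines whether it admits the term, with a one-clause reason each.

usage: key: 1, ctr (λ-bound): 1, acc (λ-bound): 1, val (λ-bound): 1, req (λ-bound): 1, env (λ-bound): 1
use order (left to right): key, ctr, acc, req, val, env
typing: well-typed at ((B -> B) -> (((A -> A) -> B) -> B) -> A) -> B
ordered: ✓ — key, ctr, acc, val, req, env: once each, no exchange needed
linear: ✓ — exactly-once usage across key, ctr, acc, val, req, env
affine: ✓ — key, ctr, acc, val, req, env: no repeats, contraction unneeded
relevant: ✓ — at least one use each (key, ctr, acc, val, req, env)
unrestricted: ✓ — well-typed at ((B -> B) -> (((A -> A) -> B) -> B) -> A) -> B; no restrictions here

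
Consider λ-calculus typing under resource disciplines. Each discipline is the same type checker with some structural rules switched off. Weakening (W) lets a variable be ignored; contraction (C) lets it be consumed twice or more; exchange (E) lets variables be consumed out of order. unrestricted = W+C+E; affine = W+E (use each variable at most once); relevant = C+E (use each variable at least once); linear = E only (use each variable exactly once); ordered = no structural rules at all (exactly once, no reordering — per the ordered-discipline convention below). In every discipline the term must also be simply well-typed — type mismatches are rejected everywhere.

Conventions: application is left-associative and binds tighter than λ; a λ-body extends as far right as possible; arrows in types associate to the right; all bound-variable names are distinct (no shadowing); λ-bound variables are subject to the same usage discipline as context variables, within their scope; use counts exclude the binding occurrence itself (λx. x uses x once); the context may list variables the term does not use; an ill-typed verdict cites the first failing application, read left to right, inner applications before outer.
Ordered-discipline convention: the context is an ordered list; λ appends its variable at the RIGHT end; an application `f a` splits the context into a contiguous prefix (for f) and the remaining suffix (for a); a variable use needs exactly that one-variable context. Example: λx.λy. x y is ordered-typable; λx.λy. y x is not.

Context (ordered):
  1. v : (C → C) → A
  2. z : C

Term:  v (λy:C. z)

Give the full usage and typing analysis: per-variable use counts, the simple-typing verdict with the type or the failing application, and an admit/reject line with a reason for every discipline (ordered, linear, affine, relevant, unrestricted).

usage: v=1, z=1, y (λ-bound)=0
order of uses: v, z
typing: well-typed — term : A
ordered ✗ (y left unused)
linear ✗ (y left unused)
affine ✓ (no duplicate uses among v, z, y)
relevant ✗ (y left unused)
unrestricted ✓ (type-checks (A) and nothing is barred)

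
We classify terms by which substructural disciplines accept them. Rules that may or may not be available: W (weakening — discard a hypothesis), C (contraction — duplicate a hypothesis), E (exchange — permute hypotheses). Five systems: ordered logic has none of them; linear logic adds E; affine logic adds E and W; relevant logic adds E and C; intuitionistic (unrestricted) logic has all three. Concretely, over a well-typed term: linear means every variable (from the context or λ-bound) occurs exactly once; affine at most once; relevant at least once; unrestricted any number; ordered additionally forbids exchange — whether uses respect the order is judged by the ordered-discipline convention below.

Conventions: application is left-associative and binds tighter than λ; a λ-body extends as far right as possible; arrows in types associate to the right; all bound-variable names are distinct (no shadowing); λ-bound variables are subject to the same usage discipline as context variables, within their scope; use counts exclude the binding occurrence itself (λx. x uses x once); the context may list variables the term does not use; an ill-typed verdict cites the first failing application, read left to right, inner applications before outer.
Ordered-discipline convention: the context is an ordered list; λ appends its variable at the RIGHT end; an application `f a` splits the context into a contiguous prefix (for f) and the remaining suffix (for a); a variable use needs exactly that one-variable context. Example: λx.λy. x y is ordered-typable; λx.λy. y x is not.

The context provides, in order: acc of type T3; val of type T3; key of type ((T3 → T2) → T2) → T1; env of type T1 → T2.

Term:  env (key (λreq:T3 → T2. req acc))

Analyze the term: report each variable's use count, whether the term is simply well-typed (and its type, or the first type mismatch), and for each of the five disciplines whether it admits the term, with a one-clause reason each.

use counts: acc: 1; val: 0; key: 1; env: 1; req [bound]: 1
use order (left to right): env, key, req, acc
typing: the term checks, with type T2
ordered: ✗, val never used (weakening)
linear: ✗, val never used (weakening)
affine: ✓, no duplicate uses among acc, val, key, env, req
relevant: ✗, val never used (weakening)
unrestricted: ✓, simply typable at T2; W, C, E all held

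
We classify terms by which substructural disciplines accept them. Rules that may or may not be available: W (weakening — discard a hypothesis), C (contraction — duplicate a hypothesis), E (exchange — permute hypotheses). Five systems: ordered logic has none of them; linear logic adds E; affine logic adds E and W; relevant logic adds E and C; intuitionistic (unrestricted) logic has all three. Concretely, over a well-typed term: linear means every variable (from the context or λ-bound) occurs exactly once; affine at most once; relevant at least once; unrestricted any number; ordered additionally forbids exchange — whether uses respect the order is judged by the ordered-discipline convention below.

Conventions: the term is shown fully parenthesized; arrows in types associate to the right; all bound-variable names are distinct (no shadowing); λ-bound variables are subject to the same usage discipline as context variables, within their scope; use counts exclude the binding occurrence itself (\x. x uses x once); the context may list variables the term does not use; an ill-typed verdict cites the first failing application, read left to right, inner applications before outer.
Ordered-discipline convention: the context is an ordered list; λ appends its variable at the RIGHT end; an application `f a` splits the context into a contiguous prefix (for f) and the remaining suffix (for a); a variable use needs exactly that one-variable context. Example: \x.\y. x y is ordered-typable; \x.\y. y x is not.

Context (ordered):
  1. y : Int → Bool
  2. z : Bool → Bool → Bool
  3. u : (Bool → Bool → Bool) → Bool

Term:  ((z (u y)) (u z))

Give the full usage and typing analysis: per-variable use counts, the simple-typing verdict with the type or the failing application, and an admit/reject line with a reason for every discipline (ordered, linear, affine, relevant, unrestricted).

variable uses: y=1, z=2, u=2
uses in reading order: z, u, y, u, z
typing: ill-typed: argument of type Int → Bool where Bool → Bool → Bool is required
ordered ✗ (a type mismatch blocks all five)
linear ✗ (the type mismatch rejects it)
affine ✗ (not simply typable)
relevant ✗ (fails simple typing)
unrestricted ✗ (a type mismatch blocks all five)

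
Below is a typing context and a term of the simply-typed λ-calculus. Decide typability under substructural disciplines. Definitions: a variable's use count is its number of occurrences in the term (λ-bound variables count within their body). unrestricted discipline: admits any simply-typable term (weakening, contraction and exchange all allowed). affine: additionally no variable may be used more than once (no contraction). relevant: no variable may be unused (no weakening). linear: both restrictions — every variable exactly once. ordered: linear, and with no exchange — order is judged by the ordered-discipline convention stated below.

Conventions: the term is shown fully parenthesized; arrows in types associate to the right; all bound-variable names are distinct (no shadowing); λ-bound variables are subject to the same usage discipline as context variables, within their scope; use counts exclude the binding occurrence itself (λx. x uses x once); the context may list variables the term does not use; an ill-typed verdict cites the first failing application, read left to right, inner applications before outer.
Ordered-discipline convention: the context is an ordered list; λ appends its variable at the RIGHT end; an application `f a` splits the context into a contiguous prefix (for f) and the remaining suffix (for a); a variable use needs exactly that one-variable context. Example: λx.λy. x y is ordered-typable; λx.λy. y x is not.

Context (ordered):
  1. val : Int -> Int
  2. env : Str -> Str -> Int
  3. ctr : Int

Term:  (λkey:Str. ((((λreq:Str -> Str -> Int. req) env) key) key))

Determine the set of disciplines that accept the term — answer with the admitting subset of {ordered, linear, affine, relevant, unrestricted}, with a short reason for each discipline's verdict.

admitted in: unrestricted
usage: val ×0; env ×1; ctr ×0; key [bound] ×2; req [bound] ×1
uses in reading order: req, env, key, key
typing: well-typed at Str -> Int
ordered: ✗ — repeated use of key ×2; val, ctr left unused
linear: ✗ — repeated use of key ×2; val, ctr left unused
affine: ✗ — repeated use of key ×2
relevant: ✗ — val, ctr left unused
unrestricted: ✓ — well-typed at Str -> Int; no restrictions here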